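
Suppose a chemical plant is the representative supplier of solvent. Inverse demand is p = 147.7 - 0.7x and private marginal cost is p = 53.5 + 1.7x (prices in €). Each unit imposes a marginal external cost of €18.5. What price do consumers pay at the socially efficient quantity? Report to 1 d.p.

Social marginal cost = private MC + MEC = 72.0 + 1.7x.
Set SMC = demand: 72.0 + 1.7x = 147.7 - 0.7x → x* = 31.5417.
Consumer price on the demand curve at x*: 147.7 − 0.7×31.5417 = 125.6208.

P = €125.6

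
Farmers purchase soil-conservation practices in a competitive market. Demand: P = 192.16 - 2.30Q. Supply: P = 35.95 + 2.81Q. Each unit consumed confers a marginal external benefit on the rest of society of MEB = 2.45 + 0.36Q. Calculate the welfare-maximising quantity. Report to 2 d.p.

Social marginal benefit = demand + MEB = 194.61 - 1.94Q.
Set SMB = MC: 194.61 - 1.94Q = 35.95 + 2.81Q → Q* = 33.4021.

Q* = 33.40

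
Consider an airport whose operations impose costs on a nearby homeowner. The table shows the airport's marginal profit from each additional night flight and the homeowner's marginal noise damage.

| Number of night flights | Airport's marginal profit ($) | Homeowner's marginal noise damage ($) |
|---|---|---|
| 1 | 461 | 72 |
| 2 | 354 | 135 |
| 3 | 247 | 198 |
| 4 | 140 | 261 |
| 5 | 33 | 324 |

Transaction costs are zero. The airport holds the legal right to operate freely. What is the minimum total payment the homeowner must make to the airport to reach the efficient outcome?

Left alone the airport would choose level 5 (marginal profit stays positive).
Efficient level: k* = 3 (marginal profit ≥ marginal noise damage through 3).
The homeowner must at least cover the airport's forgone profit from cutting 5→3: 140 + 33 = 173.

$173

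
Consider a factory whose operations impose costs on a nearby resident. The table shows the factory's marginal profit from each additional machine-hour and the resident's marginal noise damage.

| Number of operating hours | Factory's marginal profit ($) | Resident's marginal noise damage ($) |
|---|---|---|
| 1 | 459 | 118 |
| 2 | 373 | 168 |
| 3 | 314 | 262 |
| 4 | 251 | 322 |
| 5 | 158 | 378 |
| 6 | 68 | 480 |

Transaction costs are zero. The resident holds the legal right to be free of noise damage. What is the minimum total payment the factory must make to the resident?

Efficient level: marginal profit ≥ marginal noise damage through level 3, so k* = 3.
With the resident holding the right, the factory must at least compensate total damage at k*: 118 + 168 + 262 = 548.

$548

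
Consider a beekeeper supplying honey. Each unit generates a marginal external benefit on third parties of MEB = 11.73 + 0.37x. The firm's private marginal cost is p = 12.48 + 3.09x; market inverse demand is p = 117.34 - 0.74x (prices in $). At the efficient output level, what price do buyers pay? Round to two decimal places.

P = $92.40

Social marginal cost = private MC − MEB = 0.75 + 2.72x.
Set SMC = demand: 0.75 + 2.72x = 117.34 - 0.74x → x* = 33.6965.
Consumer price on the demand curve at x*: 117.34 − 0.74×33.6965 = 92.4046.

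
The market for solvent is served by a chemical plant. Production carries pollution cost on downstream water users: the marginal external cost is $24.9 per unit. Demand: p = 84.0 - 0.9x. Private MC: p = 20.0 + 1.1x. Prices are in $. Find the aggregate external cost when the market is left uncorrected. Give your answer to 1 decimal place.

$796.8

Market equilibrium (private): 20.0 + 1.1x = 84.0 - 0.9x → x_m = 32.0000.
Total external cost = MEC × x_m = 24.9 × 32.0000 = 796.8000.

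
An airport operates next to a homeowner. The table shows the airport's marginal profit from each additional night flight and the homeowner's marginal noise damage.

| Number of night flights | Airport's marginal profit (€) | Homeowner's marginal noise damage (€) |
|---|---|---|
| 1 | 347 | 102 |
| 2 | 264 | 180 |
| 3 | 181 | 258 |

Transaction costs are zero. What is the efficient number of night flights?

Bargaining reaches the level where marginal profit last exceeds marginal noise damage.
That holds through level 2 (264 ≥ 180) but not at 3 (181 < 258).

2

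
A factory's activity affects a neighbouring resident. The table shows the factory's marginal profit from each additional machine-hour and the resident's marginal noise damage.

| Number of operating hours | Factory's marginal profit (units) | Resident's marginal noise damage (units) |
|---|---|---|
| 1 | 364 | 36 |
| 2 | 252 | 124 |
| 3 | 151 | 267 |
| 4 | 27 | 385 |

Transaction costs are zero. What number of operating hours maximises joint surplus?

Bargaining reaches the level where marginal profit last exceeds marginal noise damage.
That holds through level 2 (252 ≥ 124) but not at 3 (151 < 267).

2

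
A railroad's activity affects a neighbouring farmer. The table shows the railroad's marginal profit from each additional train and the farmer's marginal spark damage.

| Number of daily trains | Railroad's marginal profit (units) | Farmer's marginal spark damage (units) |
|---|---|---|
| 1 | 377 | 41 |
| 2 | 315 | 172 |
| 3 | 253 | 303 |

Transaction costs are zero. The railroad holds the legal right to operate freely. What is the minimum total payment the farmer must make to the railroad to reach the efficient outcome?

Left alone the railroad would choose level 3 (marginal profit stays positive).
Efficient level: k* = 2 (marginal profit ≥ marginal spark damage through 2).
The farmer must at least cover the railroad's forgone profit from cutting 3→2: 253 = 253.

253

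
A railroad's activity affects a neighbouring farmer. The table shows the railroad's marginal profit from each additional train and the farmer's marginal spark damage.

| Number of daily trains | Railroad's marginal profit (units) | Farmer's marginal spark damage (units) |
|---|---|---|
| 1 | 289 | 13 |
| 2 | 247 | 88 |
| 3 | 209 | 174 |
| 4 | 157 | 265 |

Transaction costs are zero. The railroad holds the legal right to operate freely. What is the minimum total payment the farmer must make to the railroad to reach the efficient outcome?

Left alone the railroad would choose level 4 (marginal profit stays positive).
Efficient level: k* = 3 (marginal profit ≥ marginal spark damage through 3).
The farmer must at least cover the railroad's forgone profit from cutting 4→3: 157 = 157.

157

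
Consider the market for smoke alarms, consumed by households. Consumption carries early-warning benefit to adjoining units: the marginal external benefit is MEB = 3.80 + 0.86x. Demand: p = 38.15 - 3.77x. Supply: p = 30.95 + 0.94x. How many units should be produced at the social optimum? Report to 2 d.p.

Social marginal benefit = demand + MEB = 41.95 - 2.91x.
Set SMB = MC: 41.95 - 2.91x = 30.95 + 0.94x → x* = 2.8571.

x* = 2.86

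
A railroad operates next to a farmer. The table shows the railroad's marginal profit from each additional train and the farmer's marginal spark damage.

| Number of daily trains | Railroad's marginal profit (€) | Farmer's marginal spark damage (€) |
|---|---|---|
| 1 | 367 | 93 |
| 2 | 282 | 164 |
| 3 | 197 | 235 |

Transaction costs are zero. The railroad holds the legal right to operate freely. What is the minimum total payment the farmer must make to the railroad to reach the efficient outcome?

Left alone the railroad would choose level 3 (marginal profit stays positive).
Efficient level: k* = 2 (marginal profit ≥ marginal spark damage through 2).
The farmer must at least cover the railroad's forgone profit from cutting 3→2: 197 = 197.

€197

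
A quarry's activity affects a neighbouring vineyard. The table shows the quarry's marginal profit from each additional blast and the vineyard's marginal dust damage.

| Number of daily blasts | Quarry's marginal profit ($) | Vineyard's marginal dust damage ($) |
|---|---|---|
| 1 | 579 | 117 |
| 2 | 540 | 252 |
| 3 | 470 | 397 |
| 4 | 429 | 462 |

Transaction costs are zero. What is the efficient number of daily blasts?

3

Bargaining reaches the level where marginal profit last exceeds marginal dust damage.
That holds through level 3 (470 ≥ 397) but not at 4 (429 < 462).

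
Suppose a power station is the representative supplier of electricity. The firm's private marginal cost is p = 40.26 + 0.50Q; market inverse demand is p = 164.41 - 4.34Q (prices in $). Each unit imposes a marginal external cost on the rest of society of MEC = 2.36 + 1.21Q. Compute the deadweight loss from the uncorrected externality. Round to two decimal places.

Market equilibrium (private): 40.26 + 0.50Q = 164.41 - 4.34Q → Q_m = 25.6508.
Social marginal cost = private MC + MEC = 42.62 + 1.71Q.
Set SMC = demand: 42.62 + 1.71Q = 164.41 - 4.34Q → Q* = 20.1306.
The loss is the area between SMC and demand from Q* to Q_m; with linear curves that's a triangle of height MEC(Q_m).
DWL = ½ × 5.5202 × 33.3975 = 92.1804.

DWL = $92.18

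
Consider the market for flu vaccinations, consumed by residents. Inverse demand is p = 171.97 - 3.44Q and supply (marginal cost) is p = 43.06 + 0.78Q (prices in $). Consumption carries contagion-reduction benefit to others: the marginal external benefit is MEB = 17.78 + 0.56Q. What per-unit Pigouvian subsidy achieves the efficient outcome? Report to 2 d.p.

Social marginal benefit = demand + MEB = 189.75 - 2.88Q.
Set SMB = MC: 189.75 - 2.88Q = 43.06 + 0.78Q → Q* = 40.0792.
The Pigouvian subsidy equals MEB at Q*: 17.78 + 0.56×40.0792 = 40.2244.

subsidy = $40.22 per unit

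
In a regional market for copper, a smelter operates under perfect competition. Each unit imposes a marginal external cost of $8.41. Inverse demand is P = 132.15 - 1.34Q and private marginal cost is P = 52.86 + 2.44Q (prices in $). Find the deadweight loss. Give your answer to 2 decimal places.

DWL = $9.36

Market equilibrium (private): 52.86 + 2.44Q = 132.15 - 1.34Q → Q_m = 20.9762.
Social marginal cost = private MC + MEC = 61.27 + 2.44Q.
Set SMC = demand: 61.27 + 2.44Q = 132.15 - 1.34Q → Q* = 18.7513.
The welfare-loss triangle has base |Q_m − Q*| and height MEC(Q_m) (the vertical gap between SMC and demand is zero at Q* and MEC at Q_m).
DWL = ½ × 2.2249 × 8.4100 = 9.3557.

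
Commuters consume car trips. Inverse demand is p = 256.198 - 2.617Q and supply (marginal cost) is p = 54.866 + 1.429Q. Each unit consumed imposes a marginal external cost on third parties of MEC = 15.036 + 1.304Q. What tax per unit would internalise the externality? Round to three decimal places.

Social marginal benefit = demand − MEC = 241.162 - 3.921Q.
Set SMB = MC: 241.162 - 3.921Q = 54.866 + 1.429Q → Q* = 34.8217.
The Pigouvian tax equals MEC at Q*: 15.036 + 1.304×34.8217 = 60.4435.

tax = 60.443 per unit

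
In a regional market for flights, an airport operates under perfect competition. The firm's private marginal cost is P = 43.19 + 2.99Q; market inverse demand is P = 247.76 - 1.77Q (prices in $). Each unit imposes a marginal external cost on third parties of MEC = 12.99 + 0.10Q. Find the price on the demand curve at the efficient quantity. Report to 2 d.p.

Social marginal cost = private MC + MEC = 56.18 + 3.09Q.
Set SMC = demand: 56.18 + 3.09Q = 247.76 - 1.77Q → Q* = 39.4198.
Consumer price on the demand curve at Q*: 247.76 − 1.77×39.4198 = 177.9870.

P = $177.99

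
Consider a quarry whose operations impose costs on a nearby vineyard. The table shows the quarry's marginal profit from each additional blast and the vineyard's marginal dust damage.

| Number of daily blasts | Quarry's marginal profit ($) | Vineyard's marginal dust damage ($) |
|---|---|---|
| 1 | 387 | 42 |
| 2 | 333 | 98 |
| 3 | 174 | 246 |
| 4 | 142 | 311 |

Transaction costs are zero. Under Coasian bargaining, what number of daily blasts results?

2

Bargaining reaches the level where marginal profit last exceeds marginal dust damage.
That holds through level 2 (333 ≥ 98) but not at 3 (174 < 246).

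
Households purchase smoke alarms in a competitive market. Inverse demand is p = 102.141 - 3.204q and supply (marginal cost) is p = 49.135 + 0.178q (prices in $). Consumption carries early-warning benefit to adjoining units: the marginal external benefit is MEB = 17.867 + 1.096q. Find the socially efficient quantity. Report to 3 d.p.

q* = 31.003

Social marginal benefit = demand + MEB = 120.008 - 2.108q.
Set SMB = MC: 120.008 - 2.108q = 49.135 + 0.178q → q* = 31.0031.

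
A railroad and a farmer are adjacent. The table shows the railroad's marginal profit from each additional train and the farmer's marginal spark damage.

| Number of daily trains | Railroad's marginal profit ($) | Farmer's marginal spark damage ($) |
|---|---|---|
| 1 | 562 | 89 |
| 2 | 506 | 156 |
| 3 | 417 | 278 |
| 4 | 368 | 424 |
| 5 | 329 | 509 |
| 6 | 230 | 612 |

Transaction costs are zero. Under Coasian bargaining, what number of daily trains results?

Bargaining reaches the level where marginal profit last exceeds marginal spark damage.
That holds through level 3 (417 ≥ 278) but not at 4 (368 < 424).

3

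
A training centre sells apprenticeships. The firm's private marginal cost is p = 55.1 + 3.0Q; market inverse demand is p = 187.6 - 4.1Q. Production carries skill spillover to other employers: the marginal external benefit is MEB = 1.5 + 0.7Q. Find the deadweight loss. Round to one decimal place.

Market equilibrium (private): 55.1 + 3.0Q = 187.6 - 4.1Q → Q_m = 18.6620.
Social marginal cost = private MC − MEB = 53.6 + 2.3Q.
Set SMC = demand: 53.6 + 2.3Q = 187.6 - 4.1Q → Q* = 20.9375.
The welfare-loss triangle has base |Q_m − Q*| and height MEB(Q_m) (the vertical gap between SMC and demand is zero at Q* and MEB at Q_m).
DWL = ½ × 2.2755 × 14.5634 = 16.5695.

DWL = 16.6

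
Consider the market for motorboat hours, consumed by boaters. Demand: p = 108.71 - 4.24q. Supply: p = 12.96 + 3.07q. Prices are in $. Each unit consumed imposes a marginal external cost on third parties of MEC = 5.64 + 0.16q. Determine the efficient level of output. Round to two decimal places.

Social marginal benefit = demand − MEC = 103.07 - 4.40q.
Set SMB = MC: 103.07 - 4.40q = 12.96 + 3.07q → q* = 12.0629.

q* = 12.06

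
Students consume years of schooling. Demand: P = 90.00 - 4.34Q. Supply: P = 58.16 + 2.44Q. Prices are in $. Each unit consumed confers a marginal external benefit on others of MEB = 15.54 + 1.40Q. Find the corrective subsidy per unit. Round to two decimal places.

Social marginal benefit = demand + MEB = 105.54 - 2.94Q.
Set SMB = MC: 105.54 - 2.94Q = 58.16 + 2.44Q → Q* = 8.8067.
The Pigouvian subsidy equals MEB at Q*: 15.54 + 1.40×8.8067 = 27.8694.

subsidy = $27.87 per unit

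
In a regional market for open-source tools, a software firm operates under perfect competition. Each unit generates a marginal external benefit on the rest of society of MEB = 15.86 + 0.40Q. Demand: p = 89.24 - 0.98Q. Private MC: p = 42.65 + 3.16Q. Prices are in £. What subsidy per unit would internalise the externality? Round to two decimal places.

Social marginal cost = private MC − MEB = 26.79 + 2.76Q.
Set SMC = demand: 26.79 + 2.76Q = 89.24 - 0.98Q → Q* = 16.6979.
The Pigouvian subsidy equals MEB at Q*: 15.86 + 0.40×16.6979 = 22.5392.

subsidy = £22.54 per unit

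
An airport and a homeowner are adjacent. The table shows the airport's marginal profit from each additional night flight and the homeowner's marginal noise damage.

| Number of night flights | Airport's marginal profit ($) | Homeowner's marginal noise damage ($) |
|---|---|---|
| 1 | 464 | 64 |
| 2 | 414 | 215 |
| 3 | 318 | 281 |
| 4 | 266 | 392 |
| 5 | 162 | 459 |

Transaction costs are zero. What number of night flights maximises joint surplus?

Bargaining reaches the level where marginal profit last exceeds marginal noise damage.
That holds through level 3 (318 ≥ 281) but not at 4 (266 < 392).

3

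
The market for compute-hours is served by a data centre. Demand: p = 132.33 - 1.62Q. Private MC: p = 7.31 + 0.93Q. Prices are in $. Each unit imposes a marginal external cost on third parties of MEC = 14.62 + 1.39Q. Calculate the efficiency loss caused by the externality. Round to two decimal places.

Market equilibrium (private): 7.31 + 0.93Q = 132.33 - 1.62Q → Q_m = 49.0275.
Social marginal cost = private MC + MEC = 21.93 + 2.32Q.
Set SMC = demand: 21.93 + 2.32Q = 132.33 - 1.62Q → Q* = 28.0203.
Height of the DWL triangle at Q_m is SMC(Q_m) − demand(Q_m) = MEC(Q_m) = 82.7682.
DWL = ½ × 21.0072 × 82.7682 = 869.3641.

DWL = $869.36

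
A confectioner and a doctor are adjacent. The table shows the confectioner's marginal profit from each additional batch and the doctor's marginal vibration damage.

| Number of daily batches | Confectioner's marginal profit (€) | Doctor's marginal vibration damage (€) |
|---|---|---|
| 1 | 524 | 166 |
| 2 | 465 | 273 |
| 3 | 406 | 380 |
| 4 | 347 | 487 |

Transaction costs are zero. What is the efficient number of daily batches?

3

Bargaining reaches the level where marginal profit last exceeds marginal vibration damage.
That holds through level 3 (406 ≥ 380) but not at 4 (347 < 487).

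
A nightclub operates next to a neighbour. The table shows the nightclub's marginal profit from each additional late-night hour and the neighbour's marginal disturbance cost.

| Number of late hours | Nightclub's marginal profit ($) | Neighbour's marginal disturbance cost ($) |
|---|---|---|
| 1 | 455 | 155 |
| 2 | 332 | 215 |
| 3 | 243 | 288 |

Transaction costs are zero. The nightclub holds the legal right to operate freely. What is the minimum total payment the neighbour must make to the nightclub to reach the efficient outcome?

$243

Left alone the nightclub would choose level 3 (marginal profit stays positive).
Efficient level: k* = 2 (marginal profit ≥ marginal disturbance cost through 2).
The neighbour must at least cover the nightclub's forgone profit from cutting 3→2: 243 = 243.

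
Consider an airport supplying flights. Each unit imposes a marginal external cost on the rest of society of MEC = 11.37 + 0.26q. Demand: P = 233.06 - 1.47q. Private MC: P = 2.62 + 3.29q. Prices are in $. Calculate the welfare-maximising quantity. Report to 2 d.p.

q* = 43.64

Social marginal cost = private MC + MEC = 13.99 + 3.55q.
Set SMC = demand: 13.99 + 3.55q = 233.06 - 1.47q → q* = 43.6394.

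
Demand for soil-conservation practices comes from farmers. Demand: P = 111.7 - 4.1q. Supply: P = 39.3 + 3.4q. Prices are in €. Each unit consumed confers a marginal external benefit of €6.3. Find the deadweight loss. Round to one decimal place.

Market equilibrium (private): 39.3 + 3.4q = 111.7 - 4.1q → q_m = 9.6533.
Social marginal benefit = demand + MEB = 118.0 - 4.1q.
Set SMB = MC: 118.0 - 4.1q = 39.3 + 3.4q → q* = 10.4933.
The welfare-loss triangle has base |q_m − q*| and height MEB(q_m) (the vertical gap between SMB and MC is zero at q* and MEB at q_m).
DWL = ½ × 0.8400 × 6.3000 = 2.6460.

DWL = €2.6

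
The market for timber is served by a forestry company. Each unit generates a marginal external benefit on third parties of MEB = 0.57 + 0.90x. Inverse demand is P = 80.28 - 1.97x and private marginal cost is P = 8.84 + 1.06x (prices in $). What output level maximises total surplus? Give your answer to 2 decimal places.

Social marginal cost = private MC − MEB = 8.27 + 0.16x.
Set SMC = demand: 8.27 + 0.16x = 80.28 - 1.97x → x* = 33.8075.

x* = 33.81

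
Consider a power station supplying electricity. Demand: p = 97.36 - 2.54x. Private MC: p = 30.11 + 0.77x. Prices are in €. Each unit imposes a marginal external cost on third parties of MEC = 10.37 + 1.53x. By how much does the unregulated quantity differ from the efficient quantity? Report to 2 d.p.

Market equilibrium (private): 30.11 + 0.77x = 97.36 - 2.54x → x_m = 20.3172.
Social marginal cost = private MC + MEC = 40.48 + 2.30x.
Set SMC = demand: 40.48 + 2.30x = 97.36 - 2.54x → x* = 11.7521.
Gap = |20.3172 − 11.7521| = 8.5651.

8.57 units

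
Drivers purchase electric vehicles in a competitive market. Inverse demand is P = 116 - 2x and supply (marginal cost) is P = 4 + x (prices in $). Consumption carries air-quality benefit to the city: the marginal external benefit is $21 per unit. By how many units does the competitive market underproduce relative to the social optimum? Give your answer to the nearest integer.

Market equilibrium (private): 4 + x = 116 - 2x → x_m = 37.3333.
Social marginal benefit = demand + MEB = 137 - 2x.
Set SMB = MC: 137 - 2x = 4 + x → x* = 44.3333.
Gap = |37.3333 − 44.3333| = 7.0000.

7 units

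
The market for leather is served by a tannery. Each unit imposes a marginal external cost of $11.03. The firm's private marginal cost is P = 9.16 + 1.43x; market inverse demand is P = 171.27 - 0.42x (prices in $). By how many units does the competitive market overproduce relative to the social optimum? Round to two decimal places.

5.96 units

Market equilibrium (private): 9.16 + 1.43x = 171.27 - 0.42x → x_m = 87.6270.
Social marginal cost = private MC + MEC = 20.19 + 1.43x.
Set SMC = demand: 20.19 + 1.43x = 171.27 - 0.42x → x* = 81.6649.
Gap = |87.6270 − 81.6649| = 5.9621.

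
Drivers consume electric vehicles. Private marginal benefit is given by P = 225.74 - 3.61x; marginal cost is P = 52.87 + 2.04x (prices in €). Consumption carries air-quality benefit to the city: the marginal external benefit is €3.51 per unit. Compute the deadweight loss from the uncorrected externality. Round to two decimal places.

DWL = €1.09

Market equilibrium (private): 52.87 + 2.04x = 225.74 - 3.61x → x_m = 30.5965.
Social marginal benefit = demand + MEB = 229.25 - 3.61x.
Set SMB = MC: 229.25 - 3.61x = 52.87 + 2.04x → x* = 31.2177.
Between x* and x_m the wedge SMB − MC runs linearly from 0 to MEB(x_m), so the loss is a triangle.
DWL = ½ × 0.6212 × 3.5100 = 1.0902.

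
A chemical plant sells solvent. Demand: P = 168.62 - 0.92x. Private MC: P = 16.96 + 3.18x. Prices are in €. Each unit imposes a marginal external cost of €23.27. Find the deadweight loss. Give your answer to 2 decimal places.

Market equilibrium (private): 16.96 + 3.18x = 168.62 - 0.92x → x_m = 36.9902.
Social marginal cost = private MC + MEC = 40.23 + 3.18x.
Set SMC = demand: 40.23 + 3.18x = 168.62 - 0.92x → x* = 31.3146.
The welfare-loss triangle has base |x_m − x*| and height MEC(x_m) (the vertical gap between SMC and demand is zero at x* and MEC at x_m).
DWL = ½ × 5.6756 × 23.2700 = 66.0356.

DWL = €66.04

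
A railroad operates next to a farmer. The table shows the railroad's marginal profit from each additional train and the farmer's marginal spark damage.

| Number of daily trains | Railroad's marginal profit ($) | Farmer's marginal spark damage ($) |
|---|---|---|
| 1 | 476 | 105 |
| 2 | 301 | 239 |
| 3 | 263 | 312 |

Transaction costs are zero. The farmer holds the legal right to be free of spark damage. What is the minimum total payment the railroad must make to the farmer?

Efficient level: marginal profit ≥ marginal spark damage through level 2, so k* = 2.
With the farmer holding the right, the railroad must at least compensate total damage at k*: 105 + 239 = 344.

$344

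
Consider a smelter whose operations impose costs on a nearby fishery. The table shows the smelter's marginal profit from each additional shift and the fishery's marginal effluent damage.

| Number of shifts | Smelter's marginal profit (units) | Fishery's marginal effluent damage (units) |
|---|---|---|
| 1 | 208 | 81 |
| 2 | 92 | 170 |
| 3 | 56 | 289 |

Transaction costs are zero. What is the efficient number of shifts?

Bargaining reaches the level where marginal profit last exceeds marginal effluent damage.
That holds through level 1 (208 ≥ 81) but not at 2 (92 < 170).

1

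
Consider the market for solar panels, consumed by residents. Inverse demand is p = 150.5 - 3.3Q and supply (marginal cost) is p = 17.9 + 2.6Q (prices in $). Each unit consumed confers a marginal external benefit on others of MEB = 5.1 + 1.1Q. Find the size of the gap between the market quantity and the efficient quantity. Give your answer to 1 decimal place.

Market equilibrium (private): 17.9 + 2.6Q = 150.5 - 3.3Q → Q_m = 22.4746.
Social marginal benefit = demand + MEB = 155.6 - 2.2Q.
Set SMB = MC: 155.6 - 2.2Q = 17.9 + 2.6Q → Q* = 28.6875.
Gap = |22.4746 − 28.6875| = 6.2129.

6.2 units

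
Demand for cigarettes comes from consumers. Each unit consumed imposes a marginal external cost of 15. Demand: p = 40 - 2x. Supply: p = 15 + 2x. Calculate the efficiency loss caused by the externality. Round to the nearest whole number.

DWL = 28

Market equilibrium (private): 15 + 2x = 40 - 2x → x_m = 6.2500.
Social marginal benefit = demand − MEC = 25 - 2x.
Set SMB = MC: 25 - 2x = 15 + 2x → x* = 2.5000.
The welfare-loss triangle has base |x_m − x*| and height MEC(x_m) (the vertical gap between SMB and MC is zero at x* and MEC at x_m).
DWL = ½ × 3.7500 × 15.0000 = 28.1250.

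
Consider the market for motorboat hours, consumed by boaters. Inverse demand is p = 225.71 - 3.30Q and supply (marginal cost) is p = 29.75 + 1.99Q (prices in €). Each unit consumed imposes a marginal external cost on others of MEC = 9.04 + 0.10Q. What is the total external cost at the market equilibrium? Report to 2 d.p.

€403.48

Market equilibrium (private): 29.75 + 1.99Q = 225.71 - 3.30Q → Q_m = 37.0435.
Total external cost = ∫₀^{Q_m} (9.04 + 0.10Q) dQ = 9.04×37.0435 + ½×0.10×37.0435² = 403.4843.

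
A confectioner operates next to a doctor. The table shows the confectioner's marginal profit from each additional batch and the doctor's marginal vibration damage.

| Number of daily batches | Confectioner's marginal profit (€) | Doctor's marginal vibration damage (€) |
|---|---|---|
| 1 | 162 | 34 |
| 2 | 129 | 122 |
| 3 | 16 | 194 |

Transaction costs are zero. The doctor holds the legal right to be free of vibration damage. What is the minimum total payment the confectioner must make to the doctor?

Efficient level: marginal profit ≥ marginal vibration damage through level 2, so k* = 2.
With the doctor holding the right, the confectioner must at least compensate total damage at k*: 34 + 122 = 156.

€156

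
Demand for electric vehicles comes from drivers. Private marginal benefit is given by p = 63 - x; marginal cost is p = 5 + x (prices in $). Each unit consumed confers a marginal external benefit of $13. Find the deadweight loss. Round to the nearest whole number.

DWL = $42

Market equilibrium (private): 5 + x = 63 - x → x_m = 29.0000.
Social marginal benefit = demand + MEB = 76 - x.
Set SMB = MC: 76 - x = 5 + x → x* = 35.5000.
Between x* and x_m the wedge SMB − MC runs linearly from 0 to MEB(x_m), so the loss is a triangle.
DWL = ½ × 6.5000 × 13.0000 = 42.2500.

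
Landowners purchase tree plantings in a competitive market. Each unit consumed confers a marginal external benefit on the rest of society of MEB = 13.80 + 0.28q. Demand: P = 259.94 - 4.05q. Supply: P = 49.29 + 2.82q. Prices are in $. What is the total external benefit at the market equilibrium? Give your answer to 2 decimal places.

$554.76

Market equilibrium (private): 49.29 + 2.82q = 259.94 - 4.05q → q_m = 30.6623.
Total external benefit = ∫₀^{q_m} (13.80 + 0.28q) dq = 13.80×30.6623 + ½×0.28×30.6623² = 554.7645.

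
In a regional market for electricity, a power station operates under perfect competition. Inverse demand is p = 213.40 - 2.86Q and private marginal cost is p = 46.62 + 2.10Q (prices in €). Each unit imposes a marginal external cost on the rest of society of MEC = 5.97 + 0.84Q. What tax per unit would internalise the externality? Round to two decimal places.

Social marginal cost = private MC + MEC = 52.59 + 2.94Q.
Set SMC = demand: 52.59 + 2.94Q = 213.40 - 2.86Q → Q* = 27.7259.
The Pigouvian tax equals MEC at Q*: 5.97 + 0.84×27.7259 = 29.2598.

tax = €29.26 per unit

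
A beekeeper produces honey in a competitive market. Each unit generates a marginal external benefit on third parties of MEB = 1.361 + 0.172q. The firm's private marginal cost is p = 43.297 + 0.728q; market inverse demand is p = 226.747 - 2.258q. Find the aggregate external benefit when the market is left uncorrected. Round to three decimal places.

Market equilibrium (private): 43.297 + 0.728q = 226.747 - 2.258q → q_m = 61.4367.
Total external benefit = ∫₀^{q_m} (1.361 + 0.172q) dq = 1.361×61.4367 + ½×0.172×61.4367² = 408.2196.

408.220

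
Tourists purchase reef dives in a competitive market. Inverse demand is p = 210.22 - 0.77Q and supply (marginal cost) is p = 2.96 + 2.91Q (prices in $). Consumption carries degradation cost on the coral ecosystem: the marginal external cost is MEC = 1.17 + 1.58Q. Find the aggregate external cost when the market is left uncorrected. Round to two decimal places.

$2571.79

Market equilibrium (private): 2.96 + 2.91Q = 210.22 - 0.77Q → Q_m = 56.3207.
Total external cost = ∫₀^{Q_m} (1.17 + 1.58Q) dQ = 1.17×56.3207 + ½×1.58×56.3207² = 2571.7920.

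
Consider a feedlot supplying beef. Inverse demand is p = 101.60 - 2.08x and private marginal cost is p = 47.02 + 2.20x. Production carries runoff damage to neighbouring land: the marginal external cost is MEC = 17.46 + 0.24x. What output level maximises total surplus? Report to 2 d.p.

Social marginal cost = private MC + MEC = 64.48 + 2.44x.
Set SMC = demand: 64.48 + 2.44x = 101.60 - 2.08x → x* = 8.2124.

x* = 8.21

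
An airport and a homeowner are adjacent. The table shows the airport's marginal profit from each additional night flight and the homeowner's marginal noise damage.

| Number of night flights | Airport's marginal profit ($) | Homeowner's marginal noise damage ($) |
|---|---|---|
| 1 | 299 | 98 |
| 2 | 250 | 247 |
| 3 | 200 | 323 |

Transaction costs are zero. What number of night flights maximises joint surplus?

2

Bargaining reaches the level where marginal profit last exceeds marginal noise damage.
That holds through level 2 (250 ≥ 247) but not at 3 (200 < 323).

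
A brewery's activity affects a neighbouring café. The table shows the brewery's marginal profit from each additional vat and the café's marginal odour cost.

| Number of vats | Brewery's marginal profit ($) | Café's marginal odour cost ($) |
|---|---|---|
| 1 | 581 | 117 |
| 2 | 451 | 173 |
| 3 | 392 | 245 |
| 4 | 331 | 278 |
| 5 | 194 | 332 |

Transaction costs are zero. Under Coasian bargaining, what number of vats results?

Bargaining reaches the level where marginal profit last exceeds marginal odour cost.
That holds through level 4 (331 ≥ 278) but not at 5 (194 < 332).

4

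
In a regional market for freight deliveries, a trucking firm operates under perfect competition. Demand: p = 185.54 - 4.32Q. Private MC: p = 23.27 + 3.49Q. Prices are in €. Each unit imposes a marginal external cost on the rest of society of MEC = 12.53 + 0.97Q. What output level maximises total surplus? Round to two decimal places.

Q* = 17.05

Social marginal cost = private MC + MEC = 35.80 + 4.46Q.
Set SMC = demand: 35.80 + 4.46Q = 185.54 - 4.32Q → Q* = 17.0547.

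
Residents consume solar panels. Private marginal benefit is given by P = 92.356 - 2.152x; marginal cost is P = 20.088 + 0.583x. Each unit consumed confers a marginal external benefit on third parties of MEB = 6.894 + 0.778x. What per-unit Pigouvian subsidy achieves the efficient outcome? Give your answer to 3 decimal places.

subsidy = 38.365 per unit

Social marginal benefit = demand + MEB = 99.250 - 1.374x.
Set SMB = MC: 99.250 - 1.374x = 20.088 + 0.583x → x* = 40.4507.
The Pigouvian subsidy equals MEB at x*: 6.894 + 0.778×40.4507 = 38.3646.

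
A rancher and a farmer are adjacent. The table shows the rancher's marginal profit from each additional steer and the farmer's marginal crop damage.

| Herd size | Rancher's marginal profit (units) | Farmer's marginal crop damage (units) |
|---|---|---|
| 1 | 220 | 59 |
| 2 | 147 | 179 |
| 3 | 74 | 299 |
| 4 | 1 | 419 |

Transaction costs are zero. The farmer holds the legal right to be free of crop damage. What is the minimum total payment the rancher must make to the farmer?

59

Efficient level: marginal profit ≥ marginal crop damage through level 1, so k* = 1.
With the farmer holding the right, the rancher must at least compensate total damage at k*: 59 = 59.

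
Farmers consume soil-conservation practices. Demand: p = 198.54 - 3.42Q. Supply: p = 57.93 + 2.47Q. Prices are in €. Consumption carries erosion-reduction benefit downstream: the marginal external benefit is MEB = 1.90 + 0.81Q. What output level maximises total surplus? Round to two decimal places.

Social marginal benefit = demand + MEB = 200.44 - 2.61Q.
Set SMB = MC: 200.44 - 2.61Q = 57.93 + 2.47Q → Q* = 28.0531.

Q* = 28.05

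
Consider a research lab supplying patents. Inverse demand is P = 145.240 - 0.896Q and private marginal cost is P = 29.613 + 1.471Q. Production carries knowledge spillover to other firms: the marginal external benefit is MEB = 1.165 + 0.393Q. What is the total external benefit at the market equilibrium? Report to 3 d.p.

Market equilibrium (private): 29.613 + 1.471Q = 145.240 - 0.896Q → Q_m = 48.8496.
Total external benefit = ∫₀^{Q_m} (1.165 + 0.393Q) dQ = 1.165×48.8496 + ½×0.393×48.8496² = 525.8145.

525.814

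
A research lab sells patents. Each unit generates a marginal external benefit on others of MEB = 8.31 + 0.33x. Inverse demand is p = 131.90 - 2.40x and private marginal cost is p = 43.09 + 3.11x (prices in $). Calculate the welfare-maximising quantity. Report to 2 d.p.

Social marginal cost = private MC − MEB = 34.78 + 2.78x.
Set SMC = demand: 34.78 + 2.78x = 131.90 - 2.40x → x* = 18.7490.

x* = 18.75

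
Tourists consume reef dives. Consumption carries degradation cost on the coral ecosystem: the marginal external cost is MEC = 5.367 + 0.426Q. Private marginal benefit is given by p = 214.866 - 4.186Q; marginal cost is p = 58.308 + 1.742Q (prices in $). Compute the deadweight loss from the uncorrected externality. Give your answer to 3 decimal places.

Market equilibrium (private): 58.308 + 1.742Q = 214.866 - 4.186Q → Q_m = 26.4099.
Social marginal benefit = demand − MEC = 209.499 - 4.612Q.
Set SMB = MC: 209.499 - 4.612Q = 58.308 + 1.742Q → Q* = 23.7946.
Between Q* and Q_m the wedge MC − SMB runs linearly from 0 to MEC(Q_m), so the loss is a triangle.
DWL = ½ × 2.6153 × 16.6176 = 21.7300.

DWL = $21.730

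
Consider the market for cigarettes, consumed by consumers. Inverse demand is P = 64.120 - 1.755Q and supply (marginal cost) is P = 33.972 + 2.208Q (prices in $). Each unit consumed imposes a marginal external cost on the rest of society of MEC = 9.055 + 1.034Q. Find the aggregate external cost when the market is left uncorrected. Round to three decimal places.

Market equilibrium (private): 33.972 + 2.208Q = 64.120 - 1.755Q → Q_m = 7.6074.
Total external cost = ∫₀^{Q_m} (9.055 + 1.034Q) dQ = 9.055×7.6074 + ½×1.034×7.6074² = 98.8051.

$98.805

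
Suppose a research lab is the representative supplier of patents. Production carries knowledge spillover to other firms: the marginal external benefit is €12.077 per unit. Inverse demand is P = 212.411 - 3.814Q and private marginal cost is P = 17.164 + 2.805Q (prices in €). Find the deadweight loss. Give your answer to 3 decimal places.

Market equilibrium (private): 17.164 + 2.805Q = 212.411 - 3.814Q → Q_m = 29.4980.
Social marginal cost = private MC − MEB = 5.087 + 2.805Q.
Set SMC = demand: 5.087 + 2.805Q = 212.411 - 3.814Q → Q* = 31.3226.
The welfare-loss triangle has base |Q_m − Q*| and height MEB(Q_m) (the vertical gap between SMC and demand is zero at Q* and MEB at Q_m).
DWL = ½ × 1.8246 × 12.0770 = 11.0178.

DWL = €11.018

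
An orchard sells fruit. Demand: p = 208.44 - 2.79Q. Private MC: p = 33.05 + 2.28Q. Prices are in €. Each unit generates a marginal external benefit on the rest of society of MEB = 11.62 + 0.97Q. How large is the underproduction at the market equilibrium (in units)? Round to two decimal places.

11.02 units

Market equilibrium (private): 33.05 + 2.28Q = 208.44 - 2.79Q → Q_m = 34.5937.
Social marginal cost = private MC − MEB = 21.43 + 1.31Q.
Set SMC = demand: 21.43 + 1.31Q = 208.44 - 2.79Q → Q* = 45.6122.
Gap = |34.5937 − 45.6122| = 11.0185.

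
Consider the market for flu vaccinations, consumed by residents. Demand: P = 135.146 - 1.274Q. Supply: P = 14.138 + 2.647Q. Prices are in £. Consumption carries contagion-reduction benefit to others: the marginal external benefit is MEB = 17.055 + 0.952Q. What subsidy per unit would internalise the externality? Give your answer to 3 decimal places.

subsidy = £61.324 per unit

Social marginal benefit = demand + MEB = 152.201 - 0.322Q.
Set SMB = MC: 152.201 - 0.322Q = 14.138 + 2.647Q → Q* = 46.5015.
The Pigouvian subsidy equals MEB at Q*: 17.055 + 0.952×46.5015 = 61.3244.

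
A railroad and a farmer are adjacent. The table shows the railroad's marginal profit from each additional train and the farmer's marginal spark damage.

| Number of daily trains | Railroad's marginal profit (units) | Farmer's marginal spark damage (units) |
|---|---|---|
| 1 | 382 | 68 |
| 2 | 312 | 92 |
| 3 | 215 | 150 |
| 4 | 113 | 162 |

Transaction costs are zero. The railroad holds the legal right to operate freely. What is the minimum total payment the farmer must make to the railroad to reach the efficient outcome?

113

Left alone the railroad would choose level 4 (marginal profit stays positive).
Efficient level: k* = 3 (marginal profit ≥ marginal spark damage through 3).
The farmer must at least cover the railroad's forgone profit from cutting 4→3: 113 = 113.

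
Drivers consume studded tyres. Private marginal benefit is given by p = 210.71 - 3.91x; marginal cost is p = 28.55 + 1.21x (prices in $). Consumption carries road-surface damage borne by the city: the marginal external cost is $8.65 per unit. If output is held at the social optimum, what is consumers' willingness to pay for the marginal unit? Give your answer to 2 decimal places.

P = $78.21

Social marginal benefit = demand − MEC = 202.06 - 3.91x.
Set SMB = MC: 202.06 - 3.91x = 28.55 + 1.21x → x* = 33.8887.
Consumer price on the demand curve at x*: 210.71 − 3.91×33.8887 = 78.2052.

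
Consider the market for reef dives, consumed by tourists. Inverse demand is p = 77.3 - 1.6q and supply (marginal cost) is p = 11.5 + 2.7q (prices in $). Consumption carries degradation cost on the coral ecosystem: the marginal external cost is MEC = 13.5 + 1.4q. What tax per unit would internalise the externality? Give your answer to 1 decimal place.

tax = $26.3 per unit

Social marginal benefit = demand − MEC = 63.8 - 3.0q.
Set SMB = MC: 63.8 - 3.0q = 11.5 + 2.7q → q* = 9.1754.
The Pigouvian tax equals MEC at q*: 13.5 + 1.4×9.1754 = 26.3456.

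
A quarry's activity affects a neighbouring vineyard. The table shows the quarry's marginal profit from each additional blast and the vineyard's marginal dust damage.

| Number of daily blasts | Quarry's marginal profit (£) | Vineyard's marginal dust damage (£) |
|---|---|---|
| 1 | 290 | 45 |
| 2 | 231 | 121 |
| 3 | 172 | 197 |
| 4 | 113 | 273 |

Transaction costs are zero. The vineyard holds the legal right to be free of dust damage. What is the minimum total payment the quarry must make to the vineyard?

Efficient level: marginal profit ≥ marginal dust damage through level 2, so k* = 2.
With the vineyard holding the right, the quarry must at least compensate total damage at k*: 45 + 121 = 166.

£166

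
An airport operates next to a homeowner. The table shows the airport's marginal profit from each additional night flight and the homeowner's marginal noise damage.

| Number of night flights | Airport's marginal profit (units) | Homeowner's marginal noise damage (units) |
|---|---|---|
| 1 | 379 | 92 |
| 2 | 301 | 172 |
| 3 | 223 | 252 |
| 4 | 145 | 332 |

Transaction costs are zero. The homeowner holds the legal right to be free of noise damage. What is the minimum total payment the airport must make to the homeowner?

Efficient level: marginal profit ≥ marginal noise damage through level 2, so k* = 2.
With the homeowner holding the right, the airport must at least compensate total damage at k*: 92 + 172 = 264.

264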